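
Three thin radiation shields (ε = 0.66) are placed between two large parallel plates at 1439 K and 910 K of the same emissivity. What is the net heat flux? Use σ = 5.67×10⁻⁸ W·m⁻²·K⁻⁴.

q ≈ 25100 W/m²

Each of the 4 gaps contributes resistance (2/ε − 1) = 2/0.66 − 1 = 2.030; total = 8.121.
q = σ(T₁⁴ − T₂⁴) / 8.121 = 5.67×10⁻⁸ × 3.60×10^12 / 8.121 = 25100 W/m².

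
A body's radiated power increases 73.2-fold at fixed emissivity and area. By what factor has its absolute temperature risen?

P ∝ T⁴ ⇒ T ∝ P^(1/4), so T scales by (73.2)^(1/4) = 2.93.

factor ≈ 2.93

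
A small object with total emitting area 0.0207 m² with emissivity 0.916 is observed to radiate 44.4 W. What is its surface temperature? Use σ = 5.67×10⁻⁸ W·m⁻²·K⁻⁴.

From P = εσAT⁴, T = (P / εσA)^(1/4) = (44.4 / (0.916 × 5.67×10⁻⁸ × 0.0207))^(1/4).
T = (4.13×10^10)^(1/4) = 451 K.

T ≈ 451 K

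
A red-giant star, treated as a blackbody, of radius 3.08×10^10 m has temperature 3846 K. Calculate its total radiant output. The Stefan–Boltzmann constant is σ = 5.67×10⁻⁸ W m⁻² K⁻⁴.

P ≈ 1.48×10^29 W

A = 4πr² = 4π × (3.08×10^10)² = 1.19×10^22 m².
P = σAT⁴ = 5.67×10⁻⁸ × 1.19×10^22 × (3846)⁴ = 5.67×10⁻⁸ × 1.19×10^22 × 2.19×10^14.
P = 1.48×10^29 W.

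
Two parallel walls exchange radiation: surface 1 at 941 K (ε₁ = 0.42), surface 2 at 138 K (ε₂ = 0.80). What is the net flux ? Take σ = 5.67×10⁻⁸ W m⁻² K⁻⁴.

For two large parallel gray plates, q = σ(T₁⁴ − T₂⁴) / (1/ε₁ + 1/ε₂ − 1).
1/ε₁ + 1/ε₂ − 1 = 1/0.42 + 1/0.80 − 1 = 2.631.
T₁⁴ − T₂⁴ = 7.84×10^11 − 3.63×10^8 = 7.84×10^11 K⁴.
q = 5.67×10⁻⁸ × 7.84×10^11 / 2.631 = 16900 W/m².

q ≈ 16900 W/m²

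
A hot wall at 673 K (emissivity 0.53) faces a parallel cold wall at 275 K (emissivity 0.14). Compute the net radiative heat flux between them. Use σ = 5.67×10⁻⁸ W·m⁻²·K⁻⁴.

q ≈ 1410 W/m²

For two large parallel gray plates, q = σ(T₁⁴ − T₂⁴) / (1/ε₁ + 1/ε₂ − 1).
1/ε₁ + 1/ε₂ − 1 = 1/0.53 + 1/0.14 − 1 = 8.030.
T₁⁴ − T₂⁴ = 2.05×10^11 − 5.72×10^9 = 1.99×10^11 K⁴.
q = 5.67×10⁻⁸ × 1.99×10^11 / 8.030 = 1410 W/m².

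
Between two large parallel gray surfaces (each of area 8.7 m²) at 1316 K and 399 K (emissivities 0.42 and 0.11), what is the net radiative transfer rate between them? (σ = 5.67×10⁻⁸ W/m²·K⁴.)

Q ≈ 1.40×10^5 W

For two large parallel gray plates, q = σ(T₁⁴ − T₂⁴) / (1/ε₁ + 1/ε₂ − 1).
1/ε₁ + 1/ε₂ − 1 = 1/0.42 + 1/0.11 − 1 = 10.47.
T₁⁴ − T₂⁴ = 3.00×10^12 − 2.53×10^10 = 2.97×10^12 K⁴.
q = 5.67×10⁻⁸ × 2.97×10^12 / 10.47 = 16100 W/m².
Q = q·A = 16100 × 8.7 = 1.40×10^5 W.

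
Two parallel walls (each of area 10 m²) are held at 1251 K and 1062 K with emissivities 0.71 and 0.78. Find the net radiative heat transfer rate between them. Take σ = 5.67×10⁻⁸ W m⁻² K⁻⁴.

Q ≈ 3.95×10^5 W

For two large parallel gray plates, q = σ(T₁⁴ − T₂⁴) / (1/ε₁ + 1/ε₂ − 1).
1/ε₁ + 1/ε₂ − 1 = 1/0.71 + 1/0.78 − 1 = 1.691.
T₁⁴ − T₂⁴ = 2.45×10^12 − 1.27×10^12 = 1.18×10^12 K⁴.
q = 5.67×10⁻⁸ × 1.18×10^12 / 1.691 = 39500 W/m².
Q = q·A = 39500 × 10 = 3.95×10^5 W.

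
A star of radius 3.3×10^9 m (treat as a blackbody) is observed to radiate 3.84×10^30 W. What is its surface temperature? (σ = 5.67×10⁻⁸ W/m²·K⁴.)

T ≈ 26500 K

A = 4πr² = 4π × (3.3×10^9)² = 1.37×10^20 m².
From P = σAT⁴, T = (P / σA)^(1/4) = (3.84×10^30 / (5.67×10⁻⁸ × 1.37×10^20))^(1/4).
T = (4.95×10^17)^(1/4) = 26500 K.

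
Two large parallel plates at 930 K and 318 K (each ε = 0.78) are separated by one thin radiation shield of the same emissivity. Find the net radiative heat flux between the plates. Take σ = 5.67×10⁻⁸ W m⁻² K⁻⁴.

q ≈ 13400 W/m²

Each of the 2 gaps contributes resistance (2/ε − 1) = 2/0.78 − 1 = 1.564; total = 3.128.
q = σ(T₁⁴ − T₂⁴) / 3.128 = 5.67×10⁻⁸ × 7.38×10^11 / 3.128 = 13400 W/m².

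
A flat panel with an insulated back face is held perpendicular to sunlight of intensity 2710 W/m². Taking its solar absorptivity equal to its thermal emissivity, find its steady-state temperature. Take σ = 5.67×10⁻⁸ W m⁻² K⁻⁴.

Absorbed flux αS = emitted flux εσT⁴ (one radiating face); with α = ε, T = (S/σ)^(1/4).
T = (2710 / 5.67×10⁻⁸)^(1/4) = (4.78×10^10)^(1/4).
T = 468 K.

T ≈ 468 K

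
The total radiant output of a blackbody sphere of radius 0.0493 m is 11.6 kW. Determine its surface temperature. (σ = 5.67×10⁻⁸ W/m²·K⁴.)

T ≈ 1610 K

A = 4πr² = 4π × (0.0493)² = 0.0305 m².
From P = σAT⁴, T = (P / σA)^(1/4) = (11600 / (5.67×10⁻⁸ × 0.0305))^(1/4).
T = (6.70×10^12)^(1/4) = 1610 K.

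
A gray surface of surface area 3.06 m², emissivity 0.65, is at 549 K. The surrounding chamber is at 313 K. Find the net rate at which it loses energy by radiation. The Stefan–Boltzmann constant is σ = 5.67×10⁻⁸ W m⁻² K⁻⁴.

Q = εσA(T⁴ − T_s⁴). T⁴ − T_s⁴ = (549)⁴ − (313)⁴ = 9.08×10^10 − 9.60×10^9 = 8.12×10^10 K⁴.
Q = 0.65 × 5.67×10⁻⁸ × 3.06 × 8.12×10^10 = 9160 W.

Q ≈ 9160 W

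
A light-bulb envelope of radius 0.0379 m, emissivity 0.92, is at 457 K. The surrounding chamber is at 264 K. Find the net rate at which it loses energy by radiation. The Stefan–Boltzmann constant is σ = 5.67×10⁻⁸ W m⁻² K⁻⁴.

A = 4πr² = 4π × (0.0379)² = 0.0181 m².
Q = εσA(T⁴ − T_s⁴). T⁴ − T_s⁴ = (457)⁴ − (264)⁴ = 4.36×10^10 − 4.86×10^9 = 3.88×10^10 K⁴.
Q = 0.92 × 5.67×10⁻⁸ × 0.0181 × 3.88×10^10 = 36.5 W.

Q ≈ 36.5 W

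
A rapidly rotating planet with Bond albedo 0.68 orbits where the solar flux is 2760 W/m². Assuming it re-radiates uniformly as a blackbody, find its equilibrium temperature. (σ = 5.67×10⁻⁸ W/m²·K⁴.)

Power absorbed = (1−a)S·πR²; power emitted = 4πR²σT⁴. Equating and cancelling πR²:
T = ((1−a)S / 4σ)^(1/4) = (883 / (4 × 5.67×10⁻⁸))^(1/4) = (3.89×10^9)^(1/4).
T = 250 K.

T ≈ 250 K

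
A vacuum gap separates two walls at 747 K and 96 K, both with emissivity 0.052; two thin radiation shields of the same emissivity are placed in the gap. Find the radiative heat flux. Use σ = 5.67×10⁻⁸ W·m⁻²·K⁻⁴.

Each of the 3 gaps contributes resistance (2/ε − 1) = 2/0.052 − 1 = 37.46; total = 112.4.
q = σ(T₁⁴ − T₂⁴) / 112.4 = 5.67×10⁻⁸ × 3.11×10^11 / 112.4 = 157 W/m².

q ≈ 157 W/m²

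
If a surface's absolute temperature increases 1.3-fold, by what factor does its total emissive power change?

factor ≈ 2.86

P ∝ T⁴, so the power scales as (1.3)⁴ = 2.86.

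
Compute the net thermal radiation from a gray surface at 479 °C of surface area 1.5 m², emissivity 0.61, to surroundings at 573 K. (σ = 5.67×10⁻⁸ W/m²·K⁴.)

Q ≈ 11000 W

Convert: 479 °C = 752 K.
Q = εσA(T⁴ − T_s⁴). T⁴ − T_s⁴ = (752)⁴ − (573)⁴ = 3.20×10^11 − 1.08×10^11 = 2.12×10^11 K⁴.
Q = 0.61 × 5.67×10⁻⁸ × 1.50 × 2.12×10^11 = 11000 W.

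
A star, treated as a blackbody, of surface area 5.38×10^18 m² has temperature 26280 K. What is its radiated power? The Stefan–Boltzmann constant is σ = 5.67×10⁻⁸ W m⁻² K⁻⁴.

P ≈ 1.46×10^29 W

P = σAT⁴ = 5.67×10⁻⁸ × 5.38×10^18 × (26280)⁴ = 5.67×10⁻⁸ × 5.38×10^18 × 4.77×10^17.
P = 1.46×10^29 W.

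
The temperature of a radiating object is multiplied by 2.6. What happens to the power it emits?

factor ≈ 45.7

P ∝ T⁴, so the power scales as (2.6)⁴ = 45.7.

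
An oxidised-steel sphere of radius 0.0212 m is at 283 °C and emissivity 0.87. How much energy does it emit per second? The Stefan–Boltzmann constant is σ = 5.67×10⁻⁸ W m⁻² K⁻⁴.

A = 4πr² = 4π × (0.0212)² = 5.65×10^-3 m².
283 °C = 556 K.
Stefan–Boltzmann: P = εσAT⁴ = 0.87 × 5.67×10⁻⁸ × 5.65×10^-3 × (556)⁴ = 0.87 × 5.67×10⁻⁸ × 5.65×10^-3 × 9.56×10^10.
P = 26.6 W.

P ≈ 26.6 W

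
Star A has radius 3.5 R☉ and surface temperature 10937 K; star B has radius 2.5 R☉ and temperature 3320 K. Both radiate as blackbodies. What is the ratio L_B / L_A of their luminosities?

L_B/L_A ≈ 4.33×10^-3

L = 4πR²σT⁴ ∝ R²T⁴, so L_B/L_A = (2.5/3.5)² × (3320/10937)⁴ = 0.510 × 8.49×10^-3 = 4.33×10^-3.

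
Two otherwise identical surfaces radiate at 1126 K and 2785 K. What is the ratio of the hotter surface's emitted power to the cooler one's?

ratio ≈ 37.4

P ∝ T⁴, so the ratio is (2785/1126)⁴ = (2.473)⁴ = 37.4.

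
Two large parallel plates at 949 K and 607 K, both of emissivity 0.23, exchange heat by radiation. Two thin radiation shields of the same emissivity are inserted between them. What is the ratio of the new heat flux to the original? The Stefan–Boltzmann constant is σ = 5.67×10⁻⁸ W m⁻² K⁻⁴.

ratio ≈ 0.333

With N identical shields there are N+1 = 3 gaps in series, each with the same radiative resistance, so the flux falls to 1/(N+1) of its unshielded value.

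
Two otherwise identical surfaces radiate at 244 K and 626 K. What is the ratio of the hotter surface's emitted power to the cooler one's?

P ∝ T⁴, so the ratio is (626/244)⁴ = (2.566)⁴ = 43.3.

ratio ≈ 43.3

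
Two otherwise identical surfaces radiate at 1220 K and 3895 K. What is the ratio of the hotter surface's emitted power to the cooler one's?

P ∝ T⁴, so the ratio is (3895/1220)⁴ = (3.193)⁴ = 104.

ratio ≈ 104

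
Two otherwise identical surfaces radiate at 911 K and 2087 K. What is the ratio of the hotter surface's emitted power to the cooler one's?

P ∝ T⁴, so the ratio is (2087/911)⁴ = (2.291)⁴ = 27.5.

ratio ≈ 27.5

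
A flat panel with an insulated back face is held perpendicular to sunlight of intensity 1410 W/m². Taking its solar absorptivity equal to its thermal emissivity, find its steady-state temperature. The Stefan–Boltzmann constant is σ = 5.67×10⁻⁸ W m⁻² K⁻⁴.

Absorbed flux αS = emitted flux εσT⁴ (one radiating face); with α = ε, T = (S/σ)^(1/4).
T = (1410 / 5.67×10⁻⁸)^(1/4) = (2.49×10^10)^(1/4).
T = 397 K.

T ≈ 397 K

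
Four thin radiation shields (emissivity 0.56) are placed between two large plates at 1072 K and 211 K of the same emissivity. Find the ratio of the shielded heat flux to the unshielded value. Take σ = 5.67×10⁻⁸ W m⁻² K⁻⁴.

With N identical shields there are N+1 = 5 gaps in series, each with the same radiative resistance, so the flux falls to 1/(N+1) of its unshielded value.

ratio ≈ 0.200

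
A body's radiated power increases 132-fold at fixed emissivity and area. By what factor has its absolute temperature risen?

P ∝ T⁴ ⇒ T ∝ P^(1/4), so T scales by (132)^(1/4) = 3.39.

factor ≈ 3.39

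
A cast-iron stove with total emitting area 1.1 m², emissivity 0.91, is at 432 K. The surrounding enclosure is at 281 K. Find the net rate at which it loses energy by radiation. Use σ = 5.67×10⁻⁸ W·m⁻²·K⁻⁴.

Q ≈ 1620 W

Q = εσA(T⁴ − T_s⁴). T⁴ − T_s⁴ = (432)⁴ − (281)⁴ = 3.48×10^10 − 6.23×10^9 = 2.86×10^10 K⁴.
Q = 0.91 × 5.67×10⁻⁸ × 1.10 × 2.86×10^10 = 1620 W.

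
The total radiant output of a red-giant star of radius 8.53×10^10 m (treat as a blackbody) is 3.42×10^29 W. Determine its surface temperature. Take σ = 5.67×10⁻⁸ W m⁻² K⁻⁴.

A = 4πr² = 4π × (8.53×10^10)² = 9.14×10^22 m².
From P = σAT⁴, T = (P / σA)^(1/4) = (3.42×10^29 / (5.67×10⁻⁸ × 9.14×10^22))^(1/4).
T = (6.60×10^13)^(1/4) = 2850 K.

T ≈ 2850 K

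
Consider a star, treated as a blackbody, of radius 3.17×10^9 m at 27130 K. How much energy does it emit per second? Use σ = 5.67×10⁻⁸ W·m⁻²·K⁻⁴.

A = 4πr² = 4π × (3.17×10^9)² = 1.26×10^20 m².
P = σAT⁴ = 5.67×10⁻⁸ × 1.26×10^20 × (27130)⁴ = 5.67×10⁻⁸ × 1.26×10^20 × 5.42×10^17.
P = 3.88×10^30 W.

P ≈ 3.88×10^30 W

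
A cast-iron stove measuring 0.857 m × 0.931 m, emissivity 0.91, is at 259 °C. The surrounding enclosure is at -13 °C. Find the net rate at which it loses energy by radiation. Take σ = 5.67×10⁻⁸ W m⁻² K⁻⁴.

A = 0.857 × 0.931 = 0.798 m².
Convert: 259 °C = 532 K; -13 °C = 260 K.
Q = εσA(T⁴ − T_s⁴). T⁴ − T_s⁴ = (532)⁴ − (260)⁴ = 8.01×10^10 − 4.57×10^9 = 7.55×10^10 K⁴.
Q = 0.91 × 5.67×10⁻⁸ × 0.798 × 7.55×10^10 = 3110 W.

Q ≈ 3110 W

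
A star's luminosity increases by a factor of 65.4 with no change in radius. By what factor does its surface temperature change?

P ∝ T⁴ ⇒ T ∝ P^(1/4), so T scales by (65.4)^(1/4) = 2.84.

factor ≈ 2.84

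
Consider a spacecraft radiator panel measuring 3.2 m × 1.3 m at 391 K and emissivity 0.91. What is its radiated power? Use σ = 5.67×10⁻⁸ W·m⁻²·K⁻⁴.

P ≈ 5020 W

A = 3.2 × 1.3 = 4.16 m².
Stefan–Boltzmann: P = εσAT⁴ = 0.91 × 5.67×10⁻⁸ × 4.16 × (391)⁴ = 0.91 × 5.67×10⁻⁸ × 4.16 × 2.34×10^10.
P = 5020 W.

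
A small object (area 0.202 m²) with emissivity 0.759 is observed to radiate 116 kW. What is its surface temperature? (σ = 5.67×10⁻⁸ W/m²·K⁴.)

T ≈ 1910 K

From P = εσAT⁴, T = (P / εσA)^(1/4) = (1.16×10^5 / (0.759 × 5.67×10⁻⁸ × 0.202))^(1/4).
T = (1.33×10^13)^(1/4) = 1910 K.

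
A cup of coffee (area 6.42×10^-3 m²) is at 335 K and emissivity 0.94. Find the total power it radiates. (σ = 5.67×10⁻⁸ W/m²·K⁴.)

P = εσAT⁴ = 0.94 × 5.67×10⁻⁸ × 6.42×10^-3 × (335)⁴ = 0.94 × 5.67×10⁻⁸ × 6.42×10^-3 × 1.26×10^10.
P = 4.31 W.

P ≈ 4.31 W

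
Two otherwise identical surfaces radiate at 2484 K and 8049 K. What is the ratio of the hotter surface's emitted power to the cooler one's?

P ∝ T⁴, so the ratio is (8049/2484)⁴ = (3.240)⁴ = 110.

ratio ≈ 110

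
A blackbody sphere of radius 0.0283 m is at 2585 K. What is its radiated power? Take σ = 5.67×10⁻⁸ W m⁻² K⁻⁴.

A = 4πr² = 4π × (0.0283)² = 0.0101 m².
P = σAT⁴ = 5.67×10⁻⁸ × 0.0101 × (2585)⁴ = 5.67×10⁻⁸ × 0.0101 × 4.47×10^13.
P = 25500 W.

P ≈ 25500 W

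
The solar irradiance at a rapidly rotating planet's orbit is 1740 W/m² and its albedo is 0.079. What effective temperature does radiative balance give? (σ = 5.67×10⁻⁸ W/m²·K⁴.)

T ≈ 290 K

Power absorbed = (1−a)S·πR²; power emitted = 4πR²σT⁴. Equating and cancelling πR²:
T = ((1−a)S / 4σ)^(1/4) = (1600 / (4 × 5.67×10⁻⁸))^(1/4) = (7.07×10^9)^(1/4).
T = 290 K.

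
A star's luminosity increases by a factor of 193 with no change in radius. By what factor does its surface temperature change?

factor ≈ 3.73

P ∝ T⁴ ⇒ T ∝ P^(1/4), so T scales by (193)^(1/4) = 3.73.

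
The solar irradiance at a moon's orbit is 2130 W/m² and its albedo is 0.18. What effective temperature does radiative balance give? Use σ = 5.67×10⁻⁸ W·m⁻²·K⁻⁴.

Power absorbed = (1−a)S·πR²; power emitted = 4πR²σT⁴. Equating and cancelling πR²:
T = ((1−a)S / 4σ)^(1/4) = (1750 / (4 × 5.67×10⁻⁸))^(1/4) = (7.70×10^9)^(1/4).
T = 296 K.

T ≈ 296 K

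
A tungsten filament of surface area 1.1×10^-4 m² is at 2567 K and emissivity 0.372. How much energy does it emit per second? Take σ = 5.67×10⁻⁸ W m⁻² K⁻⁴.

P ≈ 101 W

Stefan–Boltzmann: P = εσAT⁴ = 0.372 × 5.67×10⁻⁸ × 1.10×10^-4 × (2567)⁴ = 0.372 × 5.67×10⁻⁸ × 1.10×10^-4 × 4.34×10^13.
P = 101 W.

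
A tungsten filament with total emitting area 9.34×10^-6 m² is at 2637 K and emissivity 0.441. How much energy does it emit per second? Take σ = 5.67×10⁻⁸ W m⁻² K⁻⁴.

P ≈ 11.3 W

Stefan–Boltzmann: P = εσAT⁴ = 0.441 × 5.67×10⁻⁸ × 9.34×10^-6 × (2637)⁴ = 0.441 × 5.67×10⁻⁸ × 9.34×10^-6 × 4.84×10^13.
P = 11.3 W.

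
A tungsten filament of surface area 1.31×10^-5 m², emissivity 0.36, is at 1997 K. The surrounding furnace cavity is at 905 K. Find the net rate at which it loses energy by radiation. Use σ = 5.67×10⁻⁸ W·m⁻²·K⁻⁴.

Q = εσA(T⁴ − T_s⁴). T⁴ − T_s⁴ = (1997)⁴ − (905)⁴ = 1.59×10^13 − 6.71×10^11 = 1.52×10^13 K⁴.
Q = 0.36 × 5.67×10⁻⁸ × 1.31×10^-5 × 1.52×10^13 = 4.07 W.

Q ≈ 4.07 W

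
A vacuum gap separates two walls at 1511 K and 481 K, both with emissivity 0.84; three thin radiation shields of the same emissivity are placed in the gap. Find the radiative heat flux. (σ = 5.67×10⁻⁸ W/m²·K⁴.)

Each of the 4 gaps contributes resistance (2/ε − 1) = 2/0.84 − 1 = 1.381; total = 5.524.
q = σ(T₁⁴ − T₂⁴) / 5.524 = 5.67×10⁻⁸ × 5.16×10^12 / 5.524 = 53000 W/m².

q ≈ 53000 W/m²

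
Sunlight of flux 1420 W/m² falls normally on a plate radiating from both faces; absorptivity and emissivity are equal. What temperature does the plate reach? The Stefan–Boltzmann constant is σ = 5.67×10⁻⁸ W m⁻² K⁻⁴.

T ≈ 335 K

Absorbed flux αS = emitted flux 2εσT⁴ per unit area; with α = ε this gives T = (S/2σ)^(1/4).
T = (1420 / (2 × 5.67×10⁻⁸))^(1/4) = (1.25×10^10)^(1/4).
T = 335 K.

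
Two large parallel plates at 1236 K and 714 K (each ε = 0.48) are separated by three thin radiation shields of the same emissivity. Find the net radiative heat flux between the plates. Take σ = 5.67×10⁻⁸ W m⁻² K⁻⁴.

Each of the 4 gaps contributes resistance (2/ε − 1) = 2/0.48 − 1 = 3.167; total = 12.67.
q = σ(T₁⁴ − T₂⁴) / 12.67 = 5.67×10⁻⁸ × 2.07×10^12 / 12.67 = 9280 W/m².

q ≈ 9280 W/m²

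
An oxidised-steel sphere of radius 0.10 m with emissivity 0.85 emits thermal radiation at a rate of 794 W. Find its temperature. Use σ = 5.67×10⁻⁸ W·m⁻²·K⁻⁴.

A = 4πr² = 4π × (0.10)² = 0.126 m².
From P = εσAT⁴, T = (P / εσA)^(1/4) = (794 / (0.85 × 5.67×10⁻⁸ × 0.126))^(1/4).
T = (1.31×10^11)^(1/4) = 602 K.

T ≈ 602 K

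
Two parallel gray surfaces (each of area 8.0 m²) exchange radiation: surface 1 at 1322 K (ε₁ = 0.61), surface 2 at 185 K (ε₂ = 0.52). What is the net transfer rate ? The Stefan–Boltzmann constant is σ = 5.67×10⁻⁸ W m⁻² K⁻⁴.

Q ≈ 5.40×10^5 W

For two large parallel gray plates, q = σ(T₁⁴ − T₂⁴) / (1/ε₁ + 1/ε₂ − 1).
1/ε₁ + 1/ε₂ − 1 = 1/0.61 + 1/0.52 − 1 = 2.562.
T₁⁴ − T₂⁴ = 3.05×10^12 − 1.17×10^9 = 3.05×10^12 K⁴.
q = 5.67×10⁻⁸ × 3.05×10^12 / 2.562 = 67600 W/m².
Q = q·A = 67600 × 8.0 = 5.40×10^5 W.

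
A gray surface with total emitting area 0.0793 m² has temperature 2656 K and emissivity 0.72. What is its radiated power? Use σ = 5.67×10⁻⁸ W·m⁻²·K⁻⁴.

P = εσAT⁴ = 0.72 × 5.67×10⁻⁸ × 0.0793 × (2656)⁴ = 0.72 × 5.67×10⁻⁸ × 0.0793 × 4.98×10^13.
P = 1.61×10^5 W.

P ≈ 1.61×10^5 W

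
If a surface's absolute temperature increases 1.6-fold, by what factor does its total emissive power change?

P ∝ T⁴, so the power scales as (1.6)⁴ = 6.55.

factor ≈ 6.55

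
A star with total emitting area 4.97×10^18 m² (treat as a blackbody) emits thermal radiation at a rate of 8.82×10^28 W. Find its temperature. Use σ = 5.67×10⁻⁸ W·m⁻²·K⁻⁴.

T ≈ 23700 K

From P = σAT⁴, T = (P / σA)^(1/4) = (8.82×10^28 / (5.67×10⁻⁸ × 4.97×10^18))^(1/4).
T = (3.13×10^17)^(1/4) = 23700 K.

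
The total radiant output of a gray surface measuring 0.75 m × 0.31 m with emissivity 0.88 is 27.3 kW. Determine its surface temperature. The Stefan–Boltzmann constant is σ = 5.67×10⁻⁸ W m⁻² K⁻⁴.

T ≈ 1240 K

A = 0.75 × 0.31 = 0.232 m².
From P = εσAT⁴, T = (P / εσA)^(1/4) = (27300 / (0.88 × 5.67×10⁻⁸ × 0.232))^(1/4).
T = (2.35×10^12)^(1/4) = 1240 K.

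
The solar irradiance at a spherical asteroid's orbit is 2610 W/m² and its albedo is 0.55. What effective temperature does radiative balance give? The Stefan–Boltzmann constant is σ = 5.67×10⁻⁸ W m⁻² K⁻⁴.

T ≈ 268 K

Power absorbed = (1−a)S·πR²; power emitted = 4πR²σT⁴. Equating and cancelling πR²:
T = ((1−a)S / 4σ)^(1/4) = (1170 / (4 × 5.67×10⁻⁸))^(1/4) = (5.18×10^9)^(1/4).
T = 268 K.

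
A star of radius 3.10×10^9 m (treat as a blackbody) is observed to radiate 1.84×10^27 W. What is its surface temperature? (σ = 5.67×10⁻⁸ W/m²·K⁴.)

A = 4πr² = 4π × (3.10×10^9)² = 1.21×10^20 m².
From P = σAT⁴, T = (P / σA)^(1/4) = (1.84×10^27 / (5.67×10⁻⁸ × 1.21×10^20))^(1/4).
T = (2.69×10^14)^(1/4) = 4050 K.

T ≈ 4050 K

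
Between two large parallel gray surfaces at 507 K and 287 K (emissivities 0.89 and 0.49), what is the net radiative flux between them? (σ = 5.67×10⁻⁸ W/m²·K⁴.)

For two large parallel gray plates, q = σ(T₁⁴ − T₂⁴) / (1/ε₁ + 1/ε₂ − 1).
1/ε₁ + 1/ε₂ − 1 = 1/0.89 + 1/0.49 − 1 = 2.164.
T₁⁴ − T₂⁴ = 6.61×10^10 − 6.78×10^9 = 5.93×10^10 K⁴.
q = 5.67×10⁻⁸ × 5.93×10^10 / 2.164 = 1550 W/m².

q ≈ 1550 W/m²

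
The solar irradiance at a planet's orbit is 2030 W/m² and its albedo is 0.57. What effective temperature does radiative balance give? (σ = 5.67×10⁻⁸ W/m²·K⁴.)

Power absorbed = (1−a)S·πR²; power emitted = 4πR²σT⁴. Equating and cancelling πR²:
T = ((1−a)S / 4σ)^(1/4) = (873 / (4 × 5.67×10⁻⁸))^(1/4) = (3.85×10^9)^(1/4).
T = 249 K.

T ≈ 249 K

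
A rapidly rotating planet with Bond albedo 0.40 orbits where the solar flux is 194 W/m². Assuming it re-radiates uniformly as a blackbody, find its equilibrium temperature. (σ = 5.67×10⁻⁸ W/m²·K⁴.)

T ≈ 151 K

Power absorbed = (1−a)S·πR²; power emitted = 4πR²σT⁴. Equating and cancelling πR²:
T = ((1−a)S / 4σ)^(1/4) = (116 / (4 × 5.67×10⁻⁸))^(1/4) = (5.13×10^8)^(1/4).
T = 151 K.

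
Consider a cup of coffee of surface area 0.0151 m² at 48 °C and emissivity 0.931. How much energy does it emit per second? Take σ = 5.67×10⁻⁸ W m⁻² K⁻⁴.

P ≈ 8.46 W

48 °C = 321 K.
Stefan–Boltzmann: P = εσAT⁴ = 0.931 × 5.67×10⁻⁸ × 0.0151 × (321)⁴ = 0.931 × 5.67×10⁻⁸ × 0.0151 × 1.06×10^10.
P = 8.46 W.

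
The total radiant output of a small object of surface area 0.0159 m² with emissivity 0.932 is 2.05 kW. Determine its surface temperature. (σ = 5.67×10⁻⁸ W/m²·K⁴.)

From P = εσAT⁴, T = (P / εσA)^(1/4) = (2050 / (0.932 × 5.67×10⁻⁸ × 0.0159))^(1/4).
T = (2.44×10^12)^(1/4) = 1250 K.

T ≈ 1250 K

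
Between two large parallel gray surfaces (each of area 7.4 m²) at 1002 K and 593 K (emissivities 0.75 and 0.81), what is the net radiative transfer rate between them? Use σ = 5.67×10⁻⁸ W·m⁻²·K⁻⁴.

Q ≈ 2.37×10^5 W

For two large parallel gray plates, q = σ(T₁⁴ − T₂⁴) / (1/ε₁ + 1/ε₂ − 1).
1/ε₁ + 1/ε₂ − 1 = 1/0.75 + 1/0.81 − 1 = 1.568.
T₁⁴ − T₂⁴ = 1.01×10^12 − 1.24×10^11 = 8.84×10^11 K⁴.
q = 5.67×10⁻⁸ × 8.84×10^11 / 1.568 = 32000 W/m².
Q = q·A = 32000 × 7.4 = 2.37×10^5 W.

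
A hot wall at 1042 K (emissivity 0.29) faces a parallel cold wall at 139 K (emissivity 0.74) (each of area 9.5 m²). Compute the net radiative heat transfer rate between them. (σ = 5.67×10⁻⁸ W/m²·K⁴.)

Q ≈ 1.67×10^5 W

For two large parallel gray plates, q = σ(T₁⁴ − T₂⁴) / (1/ε₁ + 1/ε₂ − 1).
1/ε₁ + 1/ε₂ − 1 = 1/0.29 + 1/0.74 − 1 = 3.800.
T₁⁴ − T₂⁴ = 1.18×10^12 − 3.73×10^8 = 1.18×10^12 K⁴.
q = 5.67×10⁻⁸ × 1.18×10^12 / 3.800 = 17600 W/m².
Q = q·A = 17600 × 9.5 = 1.67×10^5 W.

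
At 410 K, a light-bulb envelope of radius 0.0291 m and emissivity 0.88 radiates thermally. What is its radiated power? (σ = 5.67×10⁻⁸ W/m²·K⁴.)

A = 4πr² = 4π × (0.0291)² = 0.0106 m².
P = εσAT⁴ = 0.88 × 5.67×10⁻⁸ × 0.0106 × (410)⁴ = 0.88 × 5.67×10⁻⁸ × 0.0106 × 2.83×10^10.
P = 15.0 W.

P ≈ 15.0 W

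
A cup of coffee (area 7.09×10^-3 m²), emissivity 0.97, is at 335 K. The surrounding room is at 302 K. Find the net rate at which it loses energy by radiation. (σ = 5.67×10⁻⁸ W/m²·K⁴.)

Q ≈ 1.67 W

Q = εσA(T⁴ − T_s⁴). T⁴ − T_s⁴ = (335)⁴ − (302)⁴ = 1.26×10^10 − 8.32×10^9 = 4.28×10^9 K⁴.
Q = 0.97 × 5.67×10⁻⁸ × 7.09×10^-3 × 4.28×10^9 = 1.67 W.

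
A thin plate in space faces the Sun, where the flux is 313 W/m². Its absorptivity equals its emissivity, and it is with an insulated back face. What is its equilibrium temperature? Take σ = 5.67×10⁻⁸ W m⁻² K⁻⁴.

Absorbed flux αS = emitted flux εσT⁴ (one radiating face); with α = ε, T = (S/σ)^(1/4).
T = (313 / 5.67×10⁻⁸)^(1/4) = (5.52×10^9)^(1/4).
T = 273 K.

T ≈ 273 K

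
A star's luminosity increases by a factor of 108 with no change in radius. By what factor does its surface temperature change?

P ∝ T⁴ ⇒ T ∝ P^(1/4), so T scales by (108)^(1/4) = 3.22.

factor ≈ 3.22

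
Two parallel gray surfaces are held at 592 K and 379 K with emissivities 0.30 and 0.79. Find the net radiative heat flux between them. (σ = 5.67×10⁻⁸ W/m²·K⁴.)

For two large parallel gray plates, q = σ(T₁⁴ − T₂⁴) / (1/ε₁ + 1/ε₂ − 1).
1/ε₁ + 1/ε₂ − 1 = 1/0.30 + 1/0.79 − 1 = 3.599.
T₁⁴ − T₂⁴ = 1.23×10^11 − 2.06×10^10 = 1.02×10^11 K⁴.
q = 5.67×10⁻⁸ × 1.02×10^11 / 3.599 = 1610 W/m².

q ≈ 1610 W/m²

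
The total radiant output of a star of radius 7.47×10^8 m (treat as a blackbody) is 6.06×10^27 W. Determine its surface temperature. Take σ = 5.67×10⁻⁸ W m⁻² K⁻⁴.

T ≈ 11100 K

A = 4πr² = 4π × (7.47×10^8)² = 7.01×10^18 m².
From P = σAT⁴, T = (P / σA)^(1/4) = (6.06×10^27 / (5.67×10⁻⁸ × 7.01×10^18))^(1/4).
T = (1.52×10^16)^(1/4) = 11100 K.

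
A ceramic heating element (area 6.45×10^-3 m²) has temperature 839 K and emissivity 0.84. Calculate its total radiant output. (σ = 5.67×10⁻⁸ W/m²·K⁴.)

P = εσAT⁴ = 0.84 × 5.67×10⁻⁸ × 6.45×10^-3 × (839)⁴ = 0.84 × 5.67×10⁻⁸ × 6.45×10^-3 × 4.96×10^11.
P = 152 W.

P ≈ 152 W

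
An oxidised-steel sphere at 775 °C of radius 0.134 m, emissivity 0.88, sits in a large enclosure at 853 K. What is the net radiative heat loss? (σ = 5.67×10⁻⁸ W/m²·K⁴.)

A = 4πr² = 4π × (0.134)² = 0.226 m².
Convert: 775 °C = 1048 K.
Q = εσA(T⁴ − T_s⁴). T⁴ − T_s⁴ = (1048)⁴ − (853)⁴ = 1.21×10^12 − 5.29×10^11 = 6.77×10^11 K⁴.
Q = 0.88 × 5.67×10⁻⁸ × 0.226 × 6.77×10^11 = 7620 W.

Q ≈ 7620 W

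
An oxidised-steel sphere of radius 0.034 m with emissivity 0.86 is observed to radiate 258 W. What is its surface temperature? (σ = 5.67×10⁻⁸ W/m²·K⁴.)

T ≈ 777 K

A = 4πr² = 4π × (0.034)² = 0.0145 m².
From P = εσAT⁴, T = (P / εσA)^(1/4) = (258 / (0.86 × 5.67×10⁻⁸ × 0.0145))^(1/4).
T = (3.64×10^11)^(1/4) = 777 K.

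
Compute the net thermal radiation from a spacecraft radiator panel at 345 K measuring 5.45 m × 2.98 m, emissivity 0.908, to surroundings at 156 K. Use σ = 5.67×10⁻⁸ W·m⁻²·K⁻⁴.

A = 5.45 × 2.98 = 16.2 m².
Q = εσA(T⁴ − T_s⁴). T⁴ − T_s⁴ = (345)⁴ − (156)⁴ = 1.42×10^10 − 5.92×10^8 = 1.36×10^10 K⁴.
Q = 0.908 × 5.67×10⁻⁸ × 16.2 × 1.36×10^10 = 11400 W.

Q ≈ 11400 W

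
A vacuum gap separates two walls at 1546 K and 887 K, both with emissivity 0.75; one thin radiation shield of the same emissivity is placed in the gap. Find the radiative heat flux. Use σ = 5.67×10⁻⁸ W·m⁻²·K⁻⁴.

Each of the 2 gaps contributes resistance (2/ε − 1) = 2/0.75 − 1 = 1.667; total = 3.333.
q = σ(T₁⁴ − T₂⁴) / 3.333 = 5.67×10⁻⁸ × 5.09×10^12 / 3.333 = 86600 W/m².

q ≈ 86600 W/m²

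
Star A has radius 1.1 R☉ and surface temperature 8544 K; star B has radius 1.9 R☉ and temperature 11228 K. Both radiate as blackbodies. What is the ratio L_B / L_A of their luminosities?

L_B/L_A ≈ 8.90

L = 4πR²σT⁴ ∝ R²T⁴, so L_B/L_A = (1.9/1.1)² × (11228/8544)⁴ = 2.98 × 2.98 = 8.90.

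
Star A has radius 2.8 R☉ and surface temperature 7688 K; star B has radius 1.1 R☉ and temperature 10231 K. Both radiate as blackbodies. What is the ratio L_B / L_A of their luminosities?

L = 4πR²σT⁴ ∝ R²T⁴, so L_B/L_A = (1.1/2.8)² × (10231/7688)⁴ = 0.154 × 3.14 = 0.484.

L_B/L_A ≈ 0.484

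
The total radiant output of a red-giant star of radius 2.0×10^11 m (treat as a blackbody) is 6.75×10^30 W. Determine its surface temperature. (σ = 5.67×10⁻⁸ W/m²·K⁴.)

A = 4πr² = 4π × (2.0×10^11)² = 5.03×10^23 m².
From P = σAT⁴, T = (P / σA)^(1/4) = (6.75×10^30 / (5.67×10⁻⁸ × 5.03×10^23))^(1/4).
T = (2.37×10^14)^(1/4) = 3920 K.

T ≈ 3920 K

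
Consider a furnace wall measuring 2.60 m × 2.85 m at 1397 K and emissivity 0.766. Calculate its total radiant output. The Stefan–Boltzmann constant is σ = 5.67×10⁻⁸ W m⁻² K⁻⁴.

P ≈ 1.23×10^6 W

A = 2.60 × 2.85 = 7.41 m².
Stefan–Boltzmann: P = εσAT⁴ = 0.766 × 5.67×10⁻⁸ × 7.41 × (1397)⁴ = 0.766 × 5.67×10⁻⁸ × 7.41 × 3.81×10^12.
P = 1.23×10^6 W.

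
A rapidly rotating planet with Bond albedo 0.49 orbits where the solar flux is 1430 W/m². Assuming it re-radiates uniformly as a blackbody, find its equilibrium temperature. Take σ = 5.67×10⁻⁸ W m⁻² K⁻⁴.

T ≈ 238 K

Power absorbed = (1−a)S·πR²; power emitted = 4πR²σT⁴. Equating and cancelling πR²:
T = ((1−a)S / 4σ)^(1/4) = (729 / (4 × 5.67×10⁻⁸))^(1/4) = (3.22×10^9)^(1/4).
T = 238 K.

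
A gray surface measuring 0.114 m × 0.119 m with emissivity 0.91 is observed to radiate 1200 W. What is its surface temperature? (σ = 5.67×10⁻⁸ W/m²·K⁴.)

A = 0.114 × 0.119 = 0.0136 m².
From P = εσAT⁴, T = (P / εσA)^(1/4) = (1200 / (0.91 × 5.67×10⁻⁸ × 0.0136))^(1/4).
T = (1.71×10^12)^(1/4) = 1140 K.

T ≈ 1140 K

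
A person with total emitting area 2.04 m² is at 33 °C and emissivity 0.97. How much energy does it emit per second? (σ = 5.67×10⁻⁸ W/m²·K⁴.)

33 °C = 306 K.
P = εσAT⁴ = 0.97 × 5.67×10⁻⁸ × 2.04 × (306)⁴ = 0.97 × 5.67×10⁻⁸ × 2.04 × 8.77×10^9.
P = 984 W.

P ≈ 984 W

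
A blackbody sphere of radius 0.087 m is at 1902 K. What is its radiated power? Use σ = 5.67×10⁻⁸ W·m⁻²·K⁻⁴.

A = 4πr² = 4π × (0.087)² = 0.0951 m².
P = σAT⁴ = 5.67×10⁻⁸ × 0.0951 × (1902)⁴ = 5.67×10⁻⁸ × 0.0951 × 1.31×10^13.
P = 70600 W.

P ≈ 70600 W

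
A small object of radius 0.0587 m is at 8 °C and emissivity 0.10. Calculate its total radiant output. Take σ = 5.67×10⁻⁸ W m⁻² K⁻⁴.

P ≈ 1.53 W

A = 4πr² = 4π × (0.0587)² = 0.0433 m².
8 °C = 281 K.
Stefan–Boltzmann: P = εσAT⁴ = 0.10 × 5.67×10⁻⁸ × 0.0433 × (281)⁴ = 0.10 × 5.67×10⁻⁸ × 0.0433 × 6.23×10^9.
P = 1.53 W.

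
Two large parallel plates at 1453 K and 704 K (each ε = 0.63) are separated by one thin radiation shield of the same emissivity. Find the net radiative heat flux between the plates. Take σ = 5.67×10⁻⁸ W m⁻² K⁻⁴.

q ≈ 54900 W/m²

Each of the 2 gaps contributes resistance (2/ε − 1) = 2/0.63 − 1 = 2.175; total = 4.349.
q = σ(T₁⁴ − T₂⁴) / 4.349 = 5.67×10⁻⁸ × 4.21×10^12 / 4.349 = 54900 W/m².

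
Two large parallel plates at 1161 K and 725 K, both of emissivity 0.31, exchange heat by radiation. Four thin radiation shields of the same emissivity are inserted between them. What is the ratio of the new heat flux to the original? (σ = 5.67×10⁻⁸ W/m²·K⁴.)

With N identical shields there are N+1 = 5 gaps in series, each with the same radiative resistance, so the flux falls to 1/(N+1) of its unshielded value.

ratio ≈ 0.200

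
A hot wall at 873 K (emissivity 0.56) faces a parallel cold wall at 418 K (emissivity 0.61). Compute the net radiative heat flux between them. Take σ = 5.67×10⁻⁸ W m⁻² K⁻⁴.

For two large parallel gray plates, q = σ(T₁⁴ − T₂⁴) / (1/ε₁ + 1/ε₂ − 1).
1/ε₁ + 1/ε₂ − 1 = 1/0.56 + 1/0.61 − 1 = 2.425.
T₁⁴ − T₂⁴ = 5.81×10^11 − 3.05×10^10 = 5.50×10^11 K⁴.
q = 5.67×10⁻⁸ × 5.50×10^11 / 2.425 = 12900 W/m².

q ≈ 12900 W/m²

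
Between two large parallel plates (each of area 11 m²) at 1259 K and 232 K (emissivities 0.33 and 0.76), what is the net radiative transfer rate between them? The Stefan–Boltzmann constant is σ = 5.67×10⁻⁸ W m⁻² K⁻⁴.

Q ≈ 4.68×10^5 W

For two large parallel gray plates, q = σ(T₁⁴ − T₂⁴) / (1/ε₁ + 1/ε₂ − 1).
1/ε₁ + 1/ε₂ − 1 = 1/0.33 + 1/0.76 − 1 = 3.346.
T₁⁴ − T₂⁴ = 2.51×10^12 − 2.90×10^9 = 2.51×10^12 K⁴.
q = 5.67×10⁻⁸ × 2.51×10^12 / 3.346 = 42500 W/m².
Q = q·A = 42500 × 11 = 4.68×10^5 W.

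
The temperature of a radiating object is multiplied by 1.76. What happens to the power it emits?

P ∝ T⁴, so the power scales as (1.76)⁴ = 9.60.

factor ≈ 9.60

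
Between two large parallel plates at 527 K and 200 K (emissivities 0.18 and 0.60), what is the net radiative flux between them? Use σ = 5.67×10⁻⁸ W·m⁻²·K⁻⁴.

For two large parallel gray plates, q = σ(T₁⁴ − T₂⁴) / (1/ε₁ + 1/ε₂ − 1).
1/ε₁ + 1/ε₂ − 1 = 1/0.18 + 1/0.60 − 1 = 6.222.
T₁⁴ − T₂⁴ = 7.71×10^10 − 1.60×10^9 = 7.55×10^10 K⁴.
q = 5.67×10⁻⁸ × 7.55×10^10 / 6.222 = 688 W/m².

q ≈ 688 W/m²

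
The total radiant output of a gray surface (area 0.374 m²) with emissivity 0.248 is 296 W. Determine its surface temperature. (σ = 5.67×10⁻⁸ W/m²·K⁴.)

From P = εσAT⁴, T = (P / εσA)^(1/4) = (296 / (0.248 × 5.67×10⁻⁸ × 0.374))^(1/4).
T = (5.63×10^10)^(1/4) = 487 K.

T ≈ 487 K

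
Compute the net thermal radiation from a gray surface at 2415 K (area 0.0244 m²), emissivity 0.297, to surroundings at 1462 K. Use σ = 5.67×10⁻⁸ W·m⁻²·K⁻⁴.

Q ≈ 12100 W

Q = εσA(T⁴ − T_s⁴). T⁴ − T_s⁴ = (2415)⁴ − (1462)⁴ = 3.40×10^13 − 4.57×10^12 = 2.94×10^13 K⁴.
Q = 0.297 × 5.67×10⁻⁸ × 0.0244 × 2.94×10^13 = 12100 W.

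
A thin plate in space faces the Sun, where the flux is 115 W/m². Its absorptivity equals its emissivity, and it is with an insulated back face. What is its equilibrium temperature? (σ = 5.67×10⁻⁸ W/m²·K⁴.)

T ≈ 212 K

Absorbed flux αS = emitted flux εσT⁴ (one radiating face); with α = ε, T = (S/σ)^(1/4).
T = (115 / 5.67×10⁻⁸)^(1/4) = (2.03×10^9)^(1/4).
T = 212 K.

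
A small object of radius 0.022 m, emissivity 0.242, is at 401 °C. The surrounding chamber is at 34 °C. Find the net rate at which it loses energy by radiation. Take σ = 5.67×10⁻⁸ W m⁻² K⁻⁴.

A = 4πr² = 4π × (0.022)² = 6.08×10^-3 m².
Convert: 401 °C = 674 K; 34 °C = 307 K.
Q = εσA(T⁴ − T_s⁴). T⁴ − T_s⁴ = (674)⁴ − (307)⁴ = 2.06×10^11 − 8.88×10^9 = 1.97×10^11 K⁴.
Q = 0.242 × 5.67×10⁻⁸ × 6.08×10^-3 × 1.97×10^11 = 16.5 W.

Q ≈ 16.5 W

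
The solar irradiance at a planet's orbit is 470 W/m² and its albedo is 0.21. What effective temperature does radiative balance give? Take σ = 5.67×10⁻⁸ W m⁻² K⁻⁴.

Power absorbed = (1−a)S·πR²; power emitted = 4πR²σT⁴. Equating and cancelling πR²:
T = ((1−a)S / 4σ)^(1/4) = (371 / (4 × 5.67×10⁻⁸))^(1/4) = (1.64×10^9)^(1/4).
T = 201 K.

T ≈ 201 K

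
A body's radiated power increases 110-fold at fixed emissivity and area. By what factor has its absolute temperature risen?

factor ≈ 3.24

P ∝ T⁴ ⇒ T ∝ P^(1/4), so T scales by (110)^(1/4) = 3.24.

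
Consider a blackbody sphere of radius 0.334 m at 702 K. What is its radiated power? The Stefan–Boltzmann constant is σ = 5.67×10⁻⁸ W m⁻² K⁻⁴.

P ≈ 19300 W

A = 4πr² = 4π × (0.334)² = 1.40 m².
P = σAT⁴ = 5.67×10⁻⁸ × 1.40 × (702)⁴ = 5.67×10⁻⁸ × 1.40 × 2.43×10^11.
P = 19300 W.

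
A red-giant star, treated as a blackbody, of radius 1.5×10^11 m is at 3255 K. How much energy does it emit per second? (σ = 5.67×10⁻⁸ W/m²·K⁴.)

P ≈ 1.80×10^30 W

A = 4πr² = 4π × (1.5×10^11)² = 2.83×10^23 m².
P = σAT⁴ = 5.67×10⁻⁸ × 2.83×10^23 × (3255)⁴ = 5.67×10⁻⁸ × 2.83×10^23 × 1.12×10^14.
P = 1.80×10^30 W.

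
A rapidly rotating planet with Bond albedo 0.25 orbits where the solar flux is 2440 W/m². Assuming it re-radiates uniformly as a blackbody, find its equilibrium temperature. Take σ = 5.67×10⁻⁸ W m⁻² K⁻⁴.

T ≈ 300 K

Power absorbed = (1−a)S·πR²; power emitted = 4πR²σT⁴. Equating and cancelling πR²:
T = ((1−a)S / 4σ)^(1/4) = (1830 / (4 × 5.67×10⁻⁸))^(1/4) = (8.07×10^9)^(1/4).
T = 300 K.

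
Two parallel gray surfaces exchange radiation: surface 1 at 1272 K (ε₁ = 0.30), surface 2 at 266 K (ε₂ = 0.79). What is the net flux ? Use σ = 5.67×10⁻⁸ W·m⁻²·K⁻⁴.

For two large parallel gray plates, q = σ(T₁⁴ − T₂⁴) / (1/ε₁ + 1/ε₂ − 1).
1/ε₁ + 1/ε₂ − 1 = 1/0.30 + 1/0.79 − 1 = 3.599.
T₁⁴ − T₂⁴ = 2.62×10^12 − 5.01×10^9 = 2.61×10^12 K⁴.
q = 5.67×10⁻⁸ × 2.61×10^12 / 3.599 = 41200 W/m².

q ≈ 41200 W/m²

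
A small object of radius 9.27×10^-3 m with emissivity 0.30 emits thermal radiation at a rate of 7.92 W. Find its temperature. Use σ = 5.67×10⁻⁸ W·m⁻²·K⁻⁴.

T ≈ 810 K

A = 4πr² = 4π × (9.27×10^-3)² = 1.08×10^-3 m².
From P = εσAT⁴, T = (P / εσA)^(1/4) = (7.92 / (0.30 × 5.67×10⁻⁸ × 1.08×10^-3))^(1/4).
T = (4.31×10^11)^(1/4) = 810 K.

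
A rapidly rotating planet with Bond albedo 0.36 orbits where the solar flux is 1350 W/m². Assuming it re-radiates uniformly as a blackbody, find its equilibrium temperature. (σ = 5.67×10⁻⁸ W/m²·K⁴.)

Power absorbed = (1−a)S·πR²; power emitted = 4πR²σT⁴. Equating and cancelling πR²:
T = ((1−a)S / 4σ)^(1/4) = (864 / (4 × 5.67×10⁻⁸))^(1/4) = (3.81×10^9)^(1/4).
T = 248 K.

T ≈ 248 K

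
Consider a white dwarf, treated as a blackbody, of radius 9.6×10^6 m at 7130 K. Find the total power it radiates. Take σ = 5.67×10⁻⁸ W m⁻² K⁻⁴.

P ≈ 1.70×10^23 W

A = 4πr² = 4π × (9.6×10^6)² = 1.16×10^15 m².
P = σAT⁴ = 5.67×10⁻⁸ × 1.16×10^15 × (7130)⁴ = 5.67×10⁻⁸ × 1.16×10^15 × 2.58×10^15.
P = 1.70×10^23 W.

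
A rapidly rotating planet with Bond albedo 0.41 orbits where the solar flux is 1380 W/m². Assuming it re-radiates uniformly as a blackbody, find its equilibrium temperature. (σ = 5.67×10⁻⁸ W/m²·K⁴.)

T ≈ 245 K

Power absorbed = (1−a)S·πR²; power emitted = 4πR²σT⁴. Equating and cancelling πR²:
T = ((1−a)S / 4σ)^(1/4) = (814 / (4 × 5.67×10⁻⁸))^(1/4) = (3.59×10^9)^(1/4).
T = 245 K.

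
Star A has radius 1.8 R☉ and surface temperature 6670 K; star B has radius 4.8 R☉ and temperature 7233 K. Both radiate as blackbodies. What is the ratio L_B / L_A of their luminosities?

L = 4πR²σT⁴ ∝ R²T⁴, so L_B/L_A = (4.8/1.8)² × (7233/6670)⁴ = 7.11 × 1.38 = 9.83.

L_B/L_A ≈ 9.83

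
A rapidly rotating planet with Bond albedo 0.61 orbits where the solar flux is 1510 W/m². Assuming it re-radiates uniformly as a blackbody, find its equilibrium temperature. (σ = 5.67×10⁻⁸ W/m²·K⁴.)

Power absorbed = (1−a)S·πR²; power emitted = 4πR²σT⁴. Equating and cancelling πR²:
T = ((1−a)S / 4σ)^(1/4) = (589 / (4 × 5.67×10⁻⁸))^(1/4) = (2.60×10^9)^(1/4).
T = 226 K.

T ≈ 226 K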